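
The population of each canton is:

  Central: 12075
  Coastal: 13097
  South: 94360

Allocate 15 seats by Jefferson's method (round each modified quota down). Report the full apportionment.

Standard divisor 119532/15 ≈ 7968.8; standard quotas: Central 1.515, Coastal 1.644, South 11.841.
Rounding down gives 1, 1, 11 = 13 seats, so the divisor must be adjusted.
With modified divisor 7000: modified quotas Central 1.725, Coastal 1.871, South 13.480.
Rounding down: Central 1, Coastal 1, South 13 (total 15).

Central=1, Coastal=1, South=13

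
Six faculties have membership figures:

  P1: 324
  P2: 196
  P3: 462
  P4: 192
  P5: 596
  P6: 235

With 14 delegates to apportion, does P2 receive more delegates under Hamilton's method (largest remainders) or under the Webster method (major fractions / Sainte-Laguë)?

Hamilton

Hamilton: P1 2, P2 2, P3 3, P4 1, P5 4, P6 2.
Webster: P1 2, P2 1, P3 3, P4 1, P5 5, P6 2.
P2 gets 2 under Hamilton and 1 under Webster.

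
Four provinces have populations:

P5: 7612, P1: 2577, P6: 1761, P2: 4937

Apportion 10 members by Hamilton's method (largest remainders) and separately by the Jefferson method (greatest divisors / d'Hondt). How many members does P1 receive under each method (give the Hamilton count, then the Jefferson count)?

2 and 1

Hamilton: P5 4, P1 2, P6 1, P2 3.
Jefferson: P5 5, P1 1, P6 1, P2 3.
P1 gets 2 under Hamilton and 1 under Jefferson.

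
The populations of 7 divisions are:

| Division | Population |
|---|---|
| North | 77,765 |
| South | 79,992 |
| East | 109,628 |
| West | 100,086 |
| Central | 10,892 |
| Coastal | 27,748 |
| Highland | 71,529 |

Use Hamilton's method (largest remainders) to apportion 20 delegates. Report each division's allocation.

North 3, South 3, East 5, West 4, Central 1, Coastal 1, Highland 3

The standard divisor is 477640/20 = 23882.
Standard quotas: North 3.2562, South 3.3495, East 4.5904, West 4.1909, Central 0.4561, Coastal 1.1619, Highland 2.9951.
Lower quotas: North 3, South 3, East 4, West 4, Central 0, Coastal 1, Highland 2 (sum 17, leaving 3 seats).
Remainders in descending order: Highland 0.9951, East 0.5904, Central 0.4561, South 0.3495, North 0.2562, West 0.1909, Coastal 0.1619.
The surplus seats go to Highland, East, Central.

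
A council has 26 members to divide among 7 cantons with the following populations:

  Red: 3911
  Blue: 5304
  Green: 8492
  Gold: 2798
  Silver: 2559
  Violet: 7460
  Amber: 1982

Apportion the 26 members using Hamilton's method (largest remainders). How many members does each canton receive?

Standard divisor: 32506 ÷ 26 ≈ 1250.231.
Standard quotas: Red 3.1282, Blue 4.2424, Green 6.7923, Gold 2.2380, Silver 2.0468, Violet 5.9669, Amber 1.5853.
Lower quotas: Red 3, Blue 4, Green 6, Gold 2, Silver 2, Violet 5, Amber 1 (sum 23, leaving 3 seats).
Remainders in descending order: Violet 0.9669, Green 0.7923, Amber 0.5853, Blue 0.2424, Gold 0.2380, Red 0.1282, Silver 0.0468.
Largest remainders: Violet, Green, Amber receive the extra seats.

Red=3, Blue=4, Green=7, Gold=2, Silver=2, Violet=6, Amber=2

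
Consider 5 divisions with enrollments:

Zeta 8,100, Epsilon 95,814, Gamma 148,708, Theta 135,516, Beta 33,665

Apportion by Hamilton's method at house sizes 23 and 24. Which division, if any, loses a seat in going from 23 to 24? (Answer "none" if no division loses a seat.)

Zeta

At 23 seats: Zeta 1, Epsilon 5, Gamma 8, Theta 7, Beta 2.
At 24 seats: Zeta 0, Epsilon 5, Gamma 9, Theta 8, Beta 2.
Zeta drops from 1 to 0.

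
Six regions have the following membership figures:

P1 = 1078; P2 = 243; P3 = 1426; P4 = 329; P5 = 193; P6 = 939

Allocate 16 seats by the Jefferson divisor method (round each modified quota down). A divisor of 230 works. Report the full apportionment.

With modified divisor 230: modified quotas P1 4.687, P2 1.057, P3 6.200, P4 1.430, P5 0.839, P6 4.083.
Rounding down: P1 4, P2 1, P3 6, P4 1, P5 0, P6 4 (total 16).

P1 4, P2 1, P3 6, P4 1, P5 0, P6 4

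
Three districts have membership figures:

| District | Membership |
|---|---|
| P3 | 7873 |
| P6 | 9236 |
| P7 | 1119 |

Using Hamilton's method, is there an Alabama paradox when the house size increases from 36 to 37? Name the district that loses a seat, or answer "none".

At 36 seats: P3 16, P6 18, P7 2.
At 37 seats: P3 16, P6 19, P7 2.
No district's allocation decreased.

none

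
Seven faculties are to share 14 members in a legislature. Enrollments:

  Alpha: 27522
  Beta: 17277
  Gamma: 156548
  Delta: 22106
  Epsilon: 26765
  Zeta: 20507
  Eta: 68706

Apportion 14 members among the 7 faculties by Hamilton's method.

Total 339431; standard divisor 339431/14 ≈ 24245.071.
Standard quotas: Alpha 1.1352, Beta 0.7126, Gamma 6.4569, Delta 0.9118, Epsilon 1.1039, Zeta 0.8458, Eta 2.8338.
Lower quotas: Alpha 1, Beta 0, Gamma 6, Delta 0, Epsilon 1, Zeta 0, Eta 2 (sum 10, leaving 4 seats).
Remainders in descending order: Delta 0.9118, Zeta 0.8458, Eta 0.8338, Beta 0.7126, Gamma 0.4569, Alpha 0.1352, Epsilon 0.1039.
Largest remainders: Delta, Zeta, Eta, Beta receive the extra seats.

Alpha 1, Beta 1, Gamma 6, Delta 1, Epsilon 1, Zeta 1, Eta 3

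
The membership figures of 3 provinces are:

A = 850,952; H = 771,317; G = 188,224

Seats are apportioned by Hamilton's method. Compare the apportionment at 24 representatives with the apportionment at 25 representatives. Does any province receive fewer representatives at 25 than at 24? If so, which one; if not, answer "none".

G

At 24 seats: A 11, H 10, G 3.
At 25 seats: A 12, H 11, G 2.
G drops from 3 to 2.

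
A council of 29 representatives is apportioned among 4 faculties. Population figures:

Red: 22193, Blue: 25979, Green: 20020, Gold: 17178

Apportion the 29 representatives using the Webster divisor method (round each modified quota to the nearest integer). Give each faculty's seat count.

Red 7; Blue 9; Green 7; Gold 6

Standard divisor 85370/29 ≈ 2943.793; standard quotas: Red 7.539, Blue 8.825, Green 6.801, Gold 5.835.
Rounding to the nearest integer gives 8, 9, 7, 6 = 30 seats, so the divisor must be adjusted.
With modified divisor 3000: modified quotas Red 7.398, Blue 8.660, Green 6.673, Gold 5.726.
Rounding to the nearest integer: Red 7, Blue 9, Green 7, Gold 6 (total 29).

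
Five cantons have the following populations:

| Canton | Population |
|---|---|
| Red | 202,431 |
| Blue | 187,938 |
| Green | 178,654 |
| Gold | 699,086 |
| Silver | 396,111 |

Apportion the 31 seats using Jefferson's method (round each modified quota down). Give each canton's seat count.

Red 4, Blue 3, Green 3, Gold 14, Silver 7

Standard divisor 1664220/31 ≈ 53684.516; standard quotas: Red 3.771, Blue 3.501, Green 3.328, Gold 13.022, Silver 7.378.
Rounding down gives 3, 3, 3, 13, 7 = 29 seats, so the divisor must be adjusted.
With modified divisor 49700: modified quotas Red 4.073, Blue 3.781, Green 3.595, Gold 14.066, Silver 7.970.
Rounding down: Red 4, Blue 3, Green 3, Gold 14, Silver 7 (total 31).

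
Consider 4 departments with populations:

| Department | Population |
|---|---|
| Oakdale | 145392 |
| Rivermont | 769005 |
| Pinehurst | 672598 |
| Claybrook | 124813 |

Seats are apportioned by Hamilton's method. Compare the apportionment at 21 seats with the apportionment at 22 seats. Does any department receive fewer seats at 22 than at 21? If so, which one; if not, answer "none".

At 21 seats: Oakdale 2, Rivermont 9, Pinehurst 8, Claybrook 2.
At 22 seats: Oakdale 2, Rivermont 10, Pinehurst 9, Claybrook 1.
Claybrook drops from 2 to 1.

Claybrook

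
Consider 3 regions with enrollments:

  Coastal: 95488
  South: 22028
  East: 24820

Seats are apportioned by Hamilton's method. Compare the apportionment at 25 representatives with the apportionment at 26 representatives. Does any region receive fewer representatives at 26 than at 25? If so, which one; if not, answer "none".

At 25 seats: Coastal 17, South 4, East 4.
At 26 seats: Coastal 17, South 4, East 5.
No region's allocation decreased.

none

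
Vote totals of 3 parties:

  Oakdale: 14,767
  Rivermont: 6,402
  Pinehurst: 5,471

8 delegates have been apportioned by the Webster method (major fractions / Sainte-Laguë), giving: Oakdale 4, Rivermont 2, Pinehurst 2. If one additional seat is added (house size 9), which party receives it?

Oakdale

Priority for the next seat is population ÷ (current seats + 0.5).
Priorities: Oakdale 3281.556, Rivermont 2560.800, Pinehurst 2188.400.
Highest priority: Oakdale.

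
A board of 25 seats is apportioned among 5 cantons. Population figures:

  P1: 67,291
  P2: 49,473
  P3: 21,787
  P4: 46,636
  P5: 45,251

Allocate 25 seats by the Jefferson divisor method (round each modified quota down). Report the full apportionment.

P1=8; P2=5; P3=2; P4=5; P5=5

Standard divisor 230438/25 ≈ 9217.52; standard quotas: P1 7.300, P2 5.367, P3 2.364, P4 5.059, P5 4.909.
Rounding down gives 7, 5, 2, 5, 4 = 23 seats, so the divisor must be adjusted.
With modified divisor 8300: modified quotas P1 8.107, P2 5.961, P3 2.625, P4 5.619, P5 5.452.
Rounding down: P1 8, P2 5, P3 2, P4 5, P5 5 (total 25).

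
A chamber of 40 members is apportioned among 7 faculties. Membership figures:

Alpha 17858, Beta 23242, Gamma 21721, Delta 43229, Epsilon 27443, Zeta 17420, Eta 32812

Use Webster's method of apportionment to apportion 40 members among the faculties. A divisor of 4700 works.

Alpha: 4, Beta: 5, Gamma: 5, Delta: 9, Epsilon: 6, Zeta: 4, Eta: 7

With modified divisor 4700: modified quotas Alpha 3.800, Beta 4.945, Gamma 4.621, Delta 9.198, Epsilon 5.839, Zeta 3.706, Eta 6.981.
Rounding to the nearest integer: Alpha 4, Beta 5, Gamma 5, Delta 9, Epsilon 6, Zeta 4, Eta 7 (total 40).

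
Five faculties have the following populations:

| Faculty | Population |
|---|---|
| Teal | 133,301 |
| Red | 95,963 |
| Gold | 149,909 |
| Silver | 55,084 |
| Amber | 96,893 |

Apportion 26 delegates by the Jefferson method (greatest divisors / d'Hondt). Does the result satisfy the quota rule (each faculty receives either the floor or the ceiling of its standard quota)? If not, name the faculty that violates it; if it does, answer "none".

none

Standard quotas: Teal 6.525, Red 4.697, Gold 7.338, Silver 2.696, Amber 4.743.
Jefferson allocation: Teal 7, Red 5, Gold 7, Silver 2, Amber 5.
Every allocation lies between the lower and upper quota.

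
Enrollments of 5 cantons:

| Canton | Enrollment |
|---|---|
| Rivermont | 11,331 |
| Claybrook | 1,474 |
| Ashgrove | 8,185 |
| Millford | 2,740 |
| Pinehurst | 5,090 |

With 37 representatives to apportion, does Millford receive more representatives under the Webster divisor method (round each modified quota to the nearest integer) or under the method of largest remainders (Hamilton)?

Webster

Webster: Rivermont 14, Claybrook 2, Ashgrove 10, Millford 4, Pinehurst 7.
Hamilton: Rivermont 15, Claybrook 2, Ashgrove 10, Millford 3, Pinehurst 7.
Millford gets 4 under Webster and 3 under Hamilton.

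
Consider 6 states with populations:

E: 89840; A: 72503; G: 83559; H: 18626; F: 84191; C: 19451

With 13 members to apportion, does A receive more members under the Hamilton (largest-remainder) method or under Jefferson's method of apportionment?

Hamilton: E 3, A 2, G 3, H 1, F 3, C 1.
Jefferson: E 4, A 3, G 3, H 0, F 3, C 0.
A gets 2 under Hamilton and 3 under Jefferson.

Jefferson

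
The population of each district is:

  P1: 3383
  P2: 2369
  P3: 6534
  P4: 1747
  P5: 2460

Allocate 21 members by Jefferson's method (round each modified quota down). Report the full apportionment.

P1 4; P2 3; P3 9; P4 2; P5 3

Standard divisor 16493/21 ≈ 785.381; standard quotas: P1 4.307, P2 3.016, P3 8.320, P4 2.224, P5 3.132.
Rounding down gives 4, 3, 8, 2, 3 = 20 seats, so the divisor must be adjusted.
With modified divisor 700: modified quotas P1 4.833, P2 3.384, P3 9.334, P4 2.496, P5 3.514.
Rounding down: P1 4, P2 3, P3 9, P4 2, P5 3 (total 21).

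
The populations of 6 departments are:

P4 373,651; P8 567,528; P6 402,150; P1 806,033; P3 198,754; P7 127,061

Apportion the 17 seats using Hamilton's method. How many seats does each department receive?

The standard divisor is 2475177/17 ≈ 145598.647.
Standard quotas: P4 2.5663, P8 3.8979, P6 2.7620, P1 5.5360, P3 1.3651, P7 0.8727.
Lower quotas: P4 2, P8 3, P6 2, P1 5, P3 1, P7 0 (sum 13, leaving 4 seats).
Remainders in descending order: P8 0.8979, P7 0.8727, P6 0.7620, P4 0.5663, P1 0.5360, P3 0.3651.
Largest remainders: P8, P7, P6, P4 receive the extra seats.

P4 3, P8 4, P6 3, P1 5, P3 1, P7 1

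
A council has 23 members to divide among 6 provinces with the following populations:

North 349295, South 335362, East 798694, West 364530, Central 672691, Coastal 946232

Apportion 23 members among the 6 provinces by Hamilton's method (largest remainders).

Standard divisor: 3466804 ÷ 23 ≈ 150730.609.
Standard quotas: North 2.3173, South 2.2249, East 5.2988, West 2.4184, Central 4.4629, Coastal 6.2776.
Lower quotas: North 2, South 2, East 5, West 2, Central 4, Coastal 6 (sum 21, leaving 2 seats).
Remainders in descending order: Central 0.4629, West 0.4184, North 0.3173, East 0.2988, Coastal 0.2776, South 0.2249.
Largest remainders: Central, West receive the extra seats.

North 2, South 2, East 5, West 3, Central 5, Coastal 6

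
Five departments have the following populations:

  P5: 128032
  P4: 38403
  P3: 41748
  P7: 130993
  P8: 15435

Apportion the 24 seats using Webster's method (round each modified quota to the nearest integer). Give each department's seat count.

Standard divisor 354611/24 ≈ 14775.458; standard quotas: P5 8.665, P4 2.599, P3 2.825, P7 8.866, P8 1.045.
Rounding to the nearest integer gives 9, 3, 3, 9, 1 = 25 seats, so the divisor must be adjusted.
With modified divisor 15200: modified quotas P5 8.423, P4 2.527, P3 2.747, P7 8.618, P8 1.015.
Rounding to the nearest integer: P5 8, P4 3, P3 3, P7 9, P8 1 (total 24).

P5 8, P4 3, P3 3, P7 9, P8 1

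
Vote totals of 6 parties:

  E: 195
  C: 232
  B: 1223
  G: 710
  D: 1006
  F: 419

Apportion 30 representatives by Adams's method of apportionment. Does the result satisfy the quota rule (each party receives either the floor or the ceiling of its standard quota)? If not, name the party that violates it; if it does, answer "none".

Standard quotas: E 1.546, C 1.839, B 9.694, G 5.627, D 7.974, F 3.321.
Adams allocation: E 2, C 2, B 9, G 6, D 8, F 3.
Every allocation lies between the lower and upper quota.

none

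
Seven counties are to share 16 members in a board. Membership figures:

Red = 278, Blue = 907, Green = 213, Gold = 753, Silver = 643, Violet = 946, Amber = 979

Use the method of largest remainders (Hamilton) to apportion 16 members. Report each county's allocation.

Total 4719; standard divisor 4719/16 ≈ 294.938.
Standard quotas: Red 0.943, Blue 3.075, Green 0.722, Gold 2.553, Silver 2.180, Violet 3.207, Amber 3.319.
Lower quotas: Red 0, Blue 3, Green 0, Gold 2, Silver 2, Violet 3, Amber 3 (sum 13, leaving 3 seats).
Remainders in descending order: Red 0.943, Green 0.722, Gold 0.553, Amber 0.319, Violet 0.207, Silver 0.180, Blue 0.075.
The surplus seats go to Red, Green, Gold.

Red 1, Blue 3, Green 1, Gold 3, Silver 2, Violet 3, Amber 3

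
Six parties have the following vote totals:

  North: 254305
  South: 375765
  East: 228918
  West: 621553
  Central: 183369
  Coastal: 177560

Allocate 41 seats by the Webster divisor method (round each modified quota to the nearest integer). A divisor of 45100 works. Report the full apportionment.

North 6, South 8, East 5, West 14, Central 4, Coastal 4

With modified divisor 45100: modified quotas North 5.639, South 8.332, East 5.076, West 13.782, Central 4.066, Coastal 3.937.
Rounding to the nearest integer: North 6, South 8, East 5, West 14, Central 4, Coastal 4 (total 41).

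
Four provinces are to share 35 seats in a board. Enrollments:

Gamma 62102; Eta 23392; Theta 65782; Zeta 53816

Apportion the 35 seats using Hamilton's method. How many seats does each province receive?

Total 205092; standard divisor 205092/35 ≈ 5859.771.
Standard quotas: Gamma 10.5980, Eta 3.9920, Theta 11.2260, Zeta 9.1840.
Lower quotas: Gamma 10, Eta 3, Theta 11, Zeta 9 (sum 33, leaving 2 seats).
Remainders in descending order: Eta 0.9920, Gamma 0.5980, Theta 0.2260, Zeta 0.1840.
Largest remainders: Eta, Gamma receive the extra seats.

Gamma 11, Eta 4, Theta 11, Zeta 9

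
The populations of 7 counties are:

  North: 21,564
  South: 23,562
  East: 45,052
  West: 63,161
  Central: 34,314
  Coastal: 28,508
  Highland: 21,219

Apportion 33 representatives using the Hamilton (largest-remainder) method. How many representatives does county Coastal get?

The standard divisor is 237380/33 ≈ 7193.333.
Standard quotas: North 2.9978, South 3.2755, East 6.2630, West 8.7805, Central 4.7703, Coastal 3.9631, Highland 2.9498.
Lower quotas: North 2, South 3, East 6, West 8, Central 4, Coastal 3, Highland 2 (sum 28, leaving 5 seats).
Remainders in descending order: North 0.9978, Coastal 0.9631, Highland 0.9498, West 0.7805, Central 0.7703, South 0.2755, East 0.2630.
The surplus seats go to North, Coastal, Highland, West, Central.
Coastal receives 4.

4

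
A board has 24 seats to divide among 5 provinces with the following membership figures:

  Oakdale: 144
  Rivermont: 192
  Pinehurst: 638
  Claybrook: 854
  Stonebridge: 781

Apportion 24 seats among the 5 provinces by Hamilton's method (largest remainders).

Standard divisor: 2609 ÷ 24 ≈ 108.708.
Standard quotas: Oakdale 1.325, Rivermont 1.766, Pinehurst 5.869, Claybrook 7.856, Stonebridge 7.184.
Lower quotas: Oakdale 1, Rivermont 1, Pinehurst 5, Claybrook 7, Stonebridge 7 (sum 21, leaving 3 seats).
Remainders in descending order: Pinehurst 0.869, Claybrook 0.856, Rivermont 0.766, Oakdale 0.325, Stonebridge 0.184.
The surplus seats go to Pinehurst, Claybrook, Rivermont.

Oakdale 1, Rivermont 2, Pinehurst 6, Claybrook 8, Stonebridge 7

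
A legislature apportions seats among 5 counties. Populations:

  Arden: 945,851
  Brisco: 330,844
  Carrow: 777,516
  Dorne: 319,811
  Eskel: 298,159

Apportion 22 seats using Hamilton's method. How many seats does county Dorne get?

3

Standard divisor: 2672181 ÷ 22 ≈ 121462.773.
Standard quotas: Arden 7.7872, Brisco 2.7238, Carrow 6.4013, Dorne 2.6330, Eskel 2.4547.
Lower quotas: Arden 7, Brisco 2, Carrow 6, Dorne 2, Eskel 2 (sum 19, leaving 3 seats).
Remainders in descending order: Arden 0.7872, Brisco 0.7238, Dorne 0.6330, Eskel 0.4547, Carrow 0.4013.
The surplus seats go to Arden, Brisco, Dorne.
Dorne receives 3.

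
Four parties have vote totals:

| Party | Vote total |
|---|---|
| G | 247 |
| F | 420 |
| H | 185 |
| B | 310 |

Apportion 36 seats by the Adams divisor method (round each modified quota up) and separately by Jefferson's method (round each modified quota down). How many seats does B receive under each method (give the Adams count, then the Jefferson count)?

Adams: G 8, F 13, H 6, B 9.
Jefferson: G 8, F 13, H 5, B 10.
B gets 9 under Adams and 10 under Jefferson.

9 and 10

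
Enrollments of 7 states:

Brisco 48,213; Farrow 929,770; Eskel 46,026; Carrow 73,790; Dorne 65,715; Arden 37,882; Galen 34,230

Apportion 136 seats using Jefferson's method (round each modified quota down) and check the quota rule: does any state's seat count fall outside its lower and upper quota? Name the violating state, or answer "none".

Farrow

Standard quotas: Brisco 5.307, Farrow 102.336, Eskel 5.066, Carrow 8.122, Dorne 7.233, Arden 4.170, Galen 3.768.
Jefferson allocation: Brisco 5, Farrow 104, Eskel 5, Carrow 8, Dorne 7, Arden 4, Galen 3.
Farrow has quota 102.336 (lower 102, upper 103) but receives 104 — outside the quota interval.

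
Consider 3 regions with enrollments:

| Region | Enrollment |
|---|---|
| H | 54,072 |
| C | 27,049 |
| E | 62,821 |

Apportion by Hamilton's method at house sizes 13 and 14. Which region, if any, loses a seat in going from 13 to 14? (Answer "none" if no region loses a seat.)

none

At 13 seats: H 5, C 2, E 6.
At 14 seats: H 5, C 3, E 6.
No region's allocation decreased.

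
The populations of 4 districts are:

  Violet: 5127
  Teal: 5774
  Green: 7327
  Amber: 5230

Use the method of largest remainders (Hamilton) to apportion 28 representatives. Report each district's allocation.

The standard divisor is 23458/28 ≈ 837.786.
Standard quotas: Violet 6.1197, Teal 6.8920, Green 8.7457, Amber 6.2426.
Lower quotas: Violet 6, Teal 6, Green 8, Amber 6 (sum 26, leaving 2 seats).
Remainders in descending order: Teal 0.8920, Green 0.7457, Amber 0.2426, Violet 0.1197.
Largest remainders: Teal, Green receive the extra seats.

Violet 6, Teal 7, Green 9, Amber 6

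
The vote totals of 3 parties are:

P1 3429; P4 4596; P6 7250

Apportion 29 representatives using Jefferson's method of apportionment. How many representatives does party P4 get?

9

Standard divisor 15275/29 ≈ 526.724; standard quotas: P1 6.510, P4 8.726, P6 13.764.
Rounding down gives 6, 8, 13 = 27 seats, so the divisor must be adjusted.
With modified divisor 500: modified quotas P1 6.858, P4 9.192, P6 14.500.
Rounding down: P1 6, P4 9, P6 14 (total 29).
P4 receives 9.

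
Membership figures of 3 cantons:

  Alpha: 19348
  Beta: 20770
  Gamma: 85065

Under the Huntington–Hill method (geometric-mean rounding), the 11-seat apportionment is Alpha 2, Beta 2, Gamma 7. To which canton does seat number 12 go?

Gamma

Priority for the next seat is population ÷ (√(s·(s+1))).
Priorities: Alpha 7898.788, Beta 8479.317, Gamma 11367.289.
Highest priority: Gamma.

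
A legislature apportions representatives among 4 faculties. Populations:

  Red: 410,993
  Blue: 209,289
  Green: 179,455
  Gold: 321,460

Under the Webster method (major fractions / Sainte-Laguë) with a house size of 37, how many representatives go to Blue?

7

Standard divisor 1121197/37 ≈ 30302.622; standard quotas: Red 13.563, Blue 6.907, Green 5.922, Gold 10.608.
Rounding to the nearest integer gives 14, 7, 6, 11 = 38 seats, so the divisor must be adjusted.
With modified divisor 30500: modified quotas Red 13.475, Blue 6.862, Green 5.884, Gold 10.540.
Rounding to the nearest integer: Red 13, Blue 7, Green 6, Gold 11 (total 37).
Blue receives 7.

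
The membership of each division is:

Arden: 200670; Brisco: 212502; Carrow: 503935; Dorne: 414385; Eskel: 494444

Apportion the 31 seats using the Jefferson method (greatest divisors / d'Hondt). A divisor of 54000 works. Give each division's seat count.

Arden=3, Brisco=3, Carrow=9, Dorne=7, Eskel=9

With modified divisor 54000: modified quotas Arden 3.716, Brisco 3.935, Carrow 9.332, Dorne 7.674, Eskel 9.156.
Rounding down: Arden 3, Brisco 3, Carrow 9, Dorne 7, Eskel 9 (total 31).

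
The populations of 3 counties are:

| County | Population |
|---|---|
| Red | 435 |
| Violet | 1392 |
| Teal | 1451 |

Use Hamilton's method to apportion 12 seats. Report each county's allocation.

Red 2, Violet 5, Teal 5

Standard divisor: 3278 ÷ 12 ≈ 273.167.
Standard quotas: Red 1.592, Violet 5.096, Teal 5.312.
Lower quotas: Red 1, Violet 5, Teal 5 (sum 11, leaving 1 seat).
Remainders in descending order: Red 0.592, Teal 0.312, Violet 0.096.
Largest remainder: Red receives the extra seat.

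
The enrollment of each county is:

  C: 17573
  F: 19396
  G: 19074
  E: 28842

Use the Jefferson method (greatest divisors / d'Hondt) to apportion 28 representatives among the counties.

Standard divisor 84885/28 ≈ 3031.607; standard quotas: C 5.797, F 6.398, G 6.292, E 9.514.
Rounding down gives 5, 6, 6, 9 = 26 seats, so the divisor must be adjusted.
With modified divisor 2800: modified quotas C 6.276, F 6.927, G 6.812, E 10.301.
Rounding down: C 6, F 6, G 6, E 10 (total 28).

C 6; F 6; G 6; E 10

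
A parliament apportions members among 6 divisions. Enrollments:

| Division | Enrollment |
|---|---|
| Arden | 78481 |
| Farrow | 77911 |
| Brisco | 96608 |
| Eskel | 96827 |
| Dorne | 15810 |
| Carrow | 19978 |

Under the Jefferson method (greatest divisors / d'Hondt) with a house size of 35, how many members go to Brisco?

Standard divisor 385615/35 ≈ 11017.571; standard quotas: Arden 7.123, Farrow 7.072, Brisco 8.769, Eskel 8.788, Dorne 1.435, Carrow 1.813.
Rounding down gives 7, 7, 8, 8, 1, 1 = 32 seats, so the divisor must be adjusted.
With modified divisor 9863.79: modified quotas Arden 7.956, Farrow 7.899, Brisco 9.794, Eskel 9.816, Dorne 1.603, Carrow 2.025.
Rounding down: Arden 7, Farrow 7, Brisco 9, Eskel 9, Dorne 1, Carrow 2 (total 35).
Brisco receives 9.

9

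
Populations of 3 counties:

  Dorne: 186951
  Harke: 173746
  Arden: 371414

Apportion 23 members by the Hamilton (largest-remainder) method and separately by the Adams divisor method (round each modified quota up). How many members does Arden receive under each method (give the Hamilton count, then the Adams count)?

12 and 11

Hamilton: Dorne 6, Harke 5, Arden 12.
Adams: Dorne 6, Harke 6, Arden 11.
Arden gets 12 under Hamilton and 11 under Adams.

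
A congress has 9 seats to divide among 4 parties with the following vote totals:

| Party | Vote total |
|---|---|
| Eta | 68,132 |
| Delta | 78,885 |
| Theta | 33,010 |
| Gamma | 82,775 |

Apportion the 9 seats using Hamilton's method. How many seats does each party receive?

Standard divisor: 262802 ÷ 9 ≈ 29200.222.
Standard quotas: Eta 2.3333, Delta 2.7015, Theta 1.1305, Gamma 2.8347.
Lower quotas: Eta 2, Delta 2, Theta 1, Gamma 2 (sum 7, leaving 2 seats).
Remainders in descending order: Gamma 0.8347, Delta 0.7015, Eta 0.3333, Theta 0.1305.
The surplus seats go to Gamma, Delta.

Eta=2; Delta=3; Theta=1; Gamma=3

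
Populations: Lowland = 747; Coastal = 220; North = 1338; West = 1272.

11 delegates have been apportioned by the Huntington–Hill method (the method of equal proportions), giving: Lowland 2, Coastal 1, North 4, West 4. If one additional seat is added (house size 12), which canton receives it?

Lowland

Priority for the next seat is population ÷ (√(s·(s+1))).
Priorities: Lowland 304.961, Coastal 155.563, North 299.186, West 284.428.
Highest priority: Lowland.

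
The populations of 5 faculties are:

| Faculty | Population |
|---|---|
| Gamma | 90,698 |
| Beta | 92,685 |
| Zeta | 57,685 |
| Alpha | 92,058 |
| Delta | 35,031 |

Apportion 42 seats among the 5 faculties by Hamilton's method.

Total 368157; standard divisor 368157/42 ≈ 8765.643.
Standard quotas: Gamma 10.3470, Beta 10.5737, Zeta 6.5808, Alpha 10.5021, Delta 3.9964.
Lower quotas: Gamma 10, Beta 10, Zeta 6, Alpha 10, Delta 3 (sum 39, leaving 3 seats).
Remainders in descending order: Delta 0.9964, Zeta 0.5808, Beta 0.5737, Alpha 0.5021, Gamma 0.3470.
The surplus seats go to Delta, Zeta, Beta.

Gamma: 10; Beta: 11; Zeta: 7; Alpha: 10; Delta: 4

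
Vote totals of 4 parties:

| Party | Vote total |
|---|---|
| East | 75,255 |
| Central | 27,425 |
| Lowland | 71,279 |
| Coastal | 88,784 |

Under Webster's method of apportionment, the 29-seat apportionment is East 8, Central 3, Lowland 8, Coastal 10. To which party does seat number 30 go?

Priority for the next seat is population ÷ (current seats + 0.5).
Priorities: East 8853.529, Central 7835.714, Lowland 8385.765, Coastal 8455.619.
Highest priority: East.

East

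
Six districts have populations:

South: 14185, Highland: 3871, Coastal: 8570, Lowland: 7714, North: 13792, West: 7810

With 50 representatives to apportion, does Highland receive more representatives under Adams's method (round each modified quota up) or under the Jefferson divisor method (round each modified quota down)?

Adams

Adams: South 12, Highland 4, Coastal 8, Lowland 7, North 12, West 7.
Jefferson: South 13, Highland 3, Coastal 8, Lowland 7, North 12, West 7.
Highland gets 4 under Adams and 3 under Jefferson.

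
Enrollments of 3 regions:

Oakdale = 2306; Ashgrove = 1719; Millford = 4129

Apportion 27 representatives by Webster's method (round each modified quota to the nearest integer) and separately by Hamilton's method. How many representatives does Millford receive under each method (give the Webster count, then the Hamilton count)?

13 and 14

Webster: Oakdale 8, Ashgrove 6, Millford 13.
Hamilton: Oakdale 7, Ashgrove 6, Millford 14.
Millford gets 13 under Webster and 14 under Hamilton.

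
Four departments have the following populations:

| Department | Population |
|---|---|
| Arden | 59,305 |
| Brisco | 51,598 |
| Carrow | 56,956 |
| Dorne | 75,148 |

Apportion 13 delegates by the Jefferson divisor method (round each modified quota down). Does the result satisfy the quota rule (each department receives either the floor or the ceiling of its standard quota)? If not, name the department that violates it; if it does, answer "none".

none

Standard quotas: Arden 3.173, Brisco 2.760, Carrow 3.047, Dorne 4.020.
Jefferson allocation: Arden 3, Brisco 3, Carrow 3, Dorne 4.
Every allocation lies between the lower and upper quota.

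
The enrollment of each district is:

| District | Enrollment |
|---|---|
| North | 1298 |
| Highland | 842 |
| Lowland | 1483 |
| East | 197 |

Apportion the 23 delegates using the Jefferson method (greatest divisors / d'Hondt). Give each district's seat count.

Standard divisor 3820/23 ≈ 166.087; standard quotas: North 7.815, Highland 5.070, Lowland 8.929, East 1.186.
Rounding down gives 7, 5, 8, 1 = 21 seats, so the divisor must be adjusted.
With modified divisor 160: modified quotas North 8.113, Highland 5.263, Lowland 9.269, East 1.231.
Rounding down: North 8, Highland 5, Lowland 9, East 1 (total 23).

North 8, Highland 5, Lowland 9, East 1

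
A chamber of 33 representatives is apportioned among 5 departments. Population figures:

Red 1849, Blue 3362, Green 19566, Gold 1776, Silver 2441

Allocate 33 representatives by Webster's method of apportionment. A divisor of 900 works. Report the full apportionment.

Red: 2; Blue: 4; Green: 22; Gold: 2; Silver: 3

With modified divisor 900: modified quotas Red 2.054, Blue 3.736, Green 21.740, Gold 1.973, Silver 2.712.
Rounding to the nearest integer: Red 2, Blue 4, Green 22, Gold 2, Silver 3 (total 33).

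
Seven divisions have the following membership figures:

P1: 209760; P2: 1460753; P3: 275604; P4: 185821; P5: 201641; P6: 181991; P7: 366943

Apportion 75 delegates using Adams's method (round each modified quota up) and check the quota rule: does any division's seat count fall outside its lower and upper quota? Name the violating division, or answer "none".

Standard quotas: P1 5.458, P2 38.007, P3 7.171, P4 4.835, P5 5.246, P6 4.735, P7 9.547.
Adams allocation: P1 6, P2 37, P3 7, P4 5, P5 5, P6 5, P7 10.
P2 has quota 38.007 (lower 38, upper 39) but receives 37 — outside the quota interval.

P2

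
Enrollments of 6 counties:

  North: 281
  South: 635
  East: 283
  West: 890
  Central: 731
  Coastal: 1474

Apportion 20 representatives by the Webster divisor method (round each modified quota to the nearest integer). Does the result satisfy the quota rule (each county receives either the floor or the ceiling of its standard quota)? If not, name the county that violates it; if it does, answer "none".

none

Standard quotas: North 1.309, South 2.958, East 1.318, West 4.145, Central 3.405, Coastal 6.865.
Webster allocation: North 1, South 3, East 1, West 4, Central 4, Coastal 7.
Every allocation lies between the lower and upper quota.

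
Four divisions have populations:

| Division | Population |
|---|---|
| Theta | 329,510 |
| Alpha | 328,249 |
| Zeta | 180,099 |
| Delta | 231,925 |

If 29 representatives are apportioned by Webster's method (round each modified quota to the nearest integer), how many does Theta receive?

9

Standard divisor 1069783/29 ≈ 36889.069; standard quotas: Theta 8.932, Alpha 8.898, Zeta 4.882, Delta 6.287.
Rounding to the nearest integer gives Theta 9, Alpha 9, Zeta 5, Delta 6 — total 29, matching the house size, so no adjustment is needed.
Theta receives 9.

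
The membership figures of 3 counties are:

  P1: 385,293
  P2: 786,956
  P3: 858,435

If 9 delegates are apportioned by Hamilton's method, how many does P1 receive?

2

The standard divisor is 2030684/9 ≈ 225631.556.
Standard quotas: P1 1.7076, P2 3.4878, P3 3.8046.
Lower quotas: P1 1, P2 3, P3 3 (sum 7, leaving 2 seats).
Remainders in descending order: P3 0.8046, P1 0.7076, P2 0.4878.
Largest remainders: P3, P1 receive the extra seats.
P1 receives 2.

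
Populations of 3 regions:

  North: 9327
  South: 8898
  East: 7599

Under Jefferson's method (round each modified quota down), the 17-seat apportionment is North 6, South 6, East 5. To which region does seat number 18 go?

North

Priority for the next seat is population ÷ (current seats + 1).
Priorities: North 1332.429, South 1271.143, East 1266.500.
Highest priority: North.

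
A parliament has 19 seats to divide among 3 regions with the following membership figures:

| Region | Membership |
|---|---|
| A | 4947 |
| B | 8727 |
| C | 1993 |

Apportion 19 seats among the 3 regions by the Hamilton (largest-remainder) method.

A=6; B=11; C=2

Standard divisor: 15667 ÷ 19 ≈ 824.579.
Standard quotas: A 5.9994, B 10.5836, C 2.4170.
Lower quotas: A 5, B 10, C 2 (sum 17, leaving 2 seats).
Remainders in descending order: A 0.9994, B 0.5836, C 0.4170.
Largest remainders: A, B receive the extra seats.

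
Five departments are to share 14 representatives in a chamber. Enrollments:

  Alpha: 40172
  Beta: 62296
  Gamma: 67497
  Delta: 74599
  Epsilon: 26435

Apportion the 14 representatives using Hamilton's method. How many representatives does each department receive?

Alpha=2, Beta=3, Gamma=4, Delta=4, Epsilon=1

Total 270999; standard divisor 270999/14 ≈ 19357.071.
Standard quotas: Alpha 2.0753, Beta 3.2183, Gamma 3.4869, Delta 3.8538, Epsilon 1.3657.
Lower quotas: Alpha 2, Beta 3, Gamma 3, Delta 3, Epsilon 1 (sum 12, leaving 2 seats).
Remainders in descending order: Delta 0.8538, Gamma 0.4869, Epsilon 0.3657, Beta 0.2183, Alpha 0.0753.
The surplus seats go to Delta, Gamma.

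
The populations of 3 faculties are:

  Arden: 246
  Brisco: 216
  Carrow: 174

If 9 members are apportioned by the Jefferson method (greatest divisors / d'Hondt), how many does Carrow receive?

Standard divisor 636/9 ≈ 70.667; standard quotas: Arden 3.481, Brisco 3.057, Carrow 2.462.
Rounding down gives 3, 3, 2 = 8 seats, so the divisor must be adjusted.
With modified divisor 60: modified quotas Arden 4.100, Brisco 3.600, Carrow 2.900.
Rounding down: Arden 4, Brisco 3, Carrow 2 (total 9).
Carrow receives 2.

2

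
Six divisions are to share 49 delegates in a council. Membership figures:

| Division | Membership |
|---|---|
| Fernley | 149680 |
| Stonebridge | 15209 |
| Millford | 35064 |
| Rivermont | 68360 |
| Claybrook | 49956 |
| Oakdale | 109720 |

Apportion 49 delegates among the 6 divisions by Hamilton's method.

Total 427989; standard divisor 427989/49 ≈ 8734.469.
Standard quotas: Fernley 17.1367, Stonebridge 1.7413, Millford 4.0144, Rivermont 7.8265, Claybrook 5.7194, Oakdale 12.5617.
Lower quotas: Fernley 17, Stonebridge 1, Millford 4, Rivermont 7, Claybrook 5, Oakdale 12 (sum 46, leaving 3 seats).
Remainders in descending order: Rivermont 0.8265, Stonebridge 0.7413, Claybrook 0.7194, Oakdale 0.5617, Fernley 0.1367, Millford 0.0144.
The surplus seats go to Rivermont, Stonebridge, Claybrook.

Fernley: 17; Stonebridge: 2; Millford: 4; Rivermont: 8; Claybrook: 6; Oakdale: 12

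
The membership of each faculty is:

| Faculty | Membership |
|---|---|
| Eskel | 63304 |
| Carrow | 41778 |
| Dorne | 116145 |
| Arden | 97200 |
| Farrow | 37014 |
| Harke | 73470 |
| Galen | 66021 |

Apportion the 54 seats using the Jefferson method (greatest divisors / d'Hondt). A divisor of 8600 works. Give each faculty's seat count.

Eskel 7, Carrow 4, Dorne 13, Arden 11, Farrow 4, Harke 8, Galen 7

With modified divisor 8600: modified quotas Eskel 7.361, Carrow 4.858, Dorne 13.505, Arden 11.302, Farrow 4.304, Harke 8.543, Galen 7.677.
Rounding down: Eskel 7, Carrow 4, Dorne 13, Arden 11, Farrow 4, Harke 8, Galen 7 (total 54).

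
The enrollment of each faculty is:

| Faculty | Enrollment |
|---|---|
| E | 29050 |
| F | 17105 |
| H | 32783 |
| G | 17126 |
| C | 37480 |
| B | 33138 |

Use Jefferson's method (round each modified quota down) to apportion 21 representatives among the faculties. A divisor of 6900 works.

With modified divisor 6900: modified quotas E 4.210, F 2.479, H 4.751, G 2.482, C 5.432, B 4.803.
Rounding down: E 4, F 2, H 4, G 2, C 5, B 4 (total 21).

E=4, F=2, H=4, G=2, C=5, B=4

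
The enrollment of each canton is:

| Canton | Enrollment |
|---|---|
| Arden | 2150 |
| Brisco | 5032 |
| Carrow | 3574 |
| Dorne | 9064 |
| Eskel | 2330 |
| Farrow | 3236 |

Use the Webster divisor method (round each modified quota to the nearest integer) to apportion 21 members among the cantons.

Standard divisor 25386/21 ≈ 1208.857; standard quotas: Arden 1.779, Brisco 4.163, Carrow 2.957, Dorne 7.498, Eskel 1.927, Farrow 2.677.
Rounding to the nearest integer gives Arden 2, Brisco 4, Carrow 3, Dorne 7, Eskel 2, Farrow 3 — total 21, matching the house size, so no adjustment is needed.

Arden 2, Brisco 4, Carrow 3, Dorne 7, Eskel 2, Farrow 3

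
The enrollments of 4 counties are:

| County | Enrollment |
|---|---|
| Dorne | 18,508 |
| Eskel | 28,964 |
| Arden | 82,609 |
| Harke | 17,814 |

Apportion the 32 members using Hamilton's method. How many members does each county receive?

The standard divisor is 147895/32 ≈ 4621.719.
Standard quotas: Dorne 4.0046, Eskel 6.2669, Arden 17.8741, Harke 3.8544.
Lower quotas: Dorne 4, Eskel 6, Arden 17, Harke 3 (sum 30, leaving 2 seats).
Remainders in descending order: Arden 0.8741, Harke 0.8544, Eskel 0.2669, Dorne 0.0046.
The surplus seats go to Arden, Harke.

Dorne 4; Eskel 6; Arden 18; Harke 4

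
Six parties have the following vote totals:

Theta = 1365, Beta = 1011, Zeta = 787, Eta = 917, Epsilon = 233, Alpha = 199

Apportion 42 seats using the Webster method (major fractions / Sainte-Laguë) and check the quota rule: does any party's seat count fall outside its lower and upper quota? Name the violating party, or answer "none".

Standard quotas: Theta 12.706, Beta 9.411, Zeta 7.326, Eta 8.536, Epsilon 2.169, Alpha 1.852.
Webster allocation: Theta 13, Beta 9, Zeta 7, Eta 9, Epsilon 2, Alpha 2.
Every allocation lies between the lower and upper quota.

none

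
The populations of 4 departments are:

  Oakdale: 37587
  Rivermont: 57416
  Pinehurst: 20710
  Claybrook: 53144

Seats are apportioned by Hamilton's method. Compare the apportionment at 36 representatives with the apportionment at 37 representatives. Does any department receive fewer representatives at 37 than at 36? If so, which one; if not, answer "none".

At 36 seats: Oakdale 8, Rivermont 12, Pinehurst 5, Claybrook 11.
At 37 seats: Oakdale 8, Rivermont 13, Pinehurst 4, Claybrook 12.
Pinehurst drops from 5 to 4.

Pinehurst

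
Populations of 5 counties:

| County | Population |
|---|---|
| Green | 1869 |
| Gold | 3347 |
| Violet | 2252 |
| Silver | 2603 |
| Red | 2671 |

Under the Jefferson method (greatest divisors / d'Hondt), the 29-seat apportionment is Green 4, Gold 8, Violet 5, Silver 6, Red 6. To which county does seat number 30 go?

Priority for the next seat is population ÷ (current seats + 1).
Priorities: Green 373.800, Gold 371.889, Violet 375.333, Silver 371.857, Red 381.571.
Highest priority: Red.

Red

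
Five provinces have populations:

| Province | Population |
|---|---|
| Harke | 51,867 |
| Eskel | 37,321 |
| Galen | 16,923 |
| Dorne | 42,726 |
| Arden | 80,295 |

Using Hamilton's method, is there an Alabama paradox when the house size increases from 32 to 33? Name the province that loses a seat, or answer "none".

At 32 seats: Harke 7, Eskel 5, Galen 3, Dorne 6, Arden 11.
At 33 seats: Harke 8, Eskel 5, Galen 2, Dorne 6, Arden 12.
Galen drops from 3 to 2.

Galen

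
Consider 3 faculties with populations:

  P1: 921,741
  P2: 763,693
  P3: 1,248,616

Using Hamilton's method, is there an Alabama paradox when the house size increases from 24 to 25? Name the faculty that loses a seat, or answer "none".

At 24 seats: P1 8, P2 6, P3 10.
At 25 seats: P1 8, P2 6, P3 11.
No faculty's allocation decreased.

none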